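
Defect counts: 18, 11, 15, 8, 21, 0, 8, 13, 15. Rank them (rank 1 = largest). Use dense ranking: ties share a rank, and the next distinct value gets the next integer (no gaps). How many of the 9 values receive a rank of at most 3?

Sorted (descending): 21, 18, 15, 15, 13, 11, 8, 8, 0
The 2 values of 15 share dense rank 3.
The 2 values of 8 share dense rank 6.
Remaining distinct values take the next consecutive integers.
Ranks ≤ 3: {1, 2, 3, 3} → 4 values.

4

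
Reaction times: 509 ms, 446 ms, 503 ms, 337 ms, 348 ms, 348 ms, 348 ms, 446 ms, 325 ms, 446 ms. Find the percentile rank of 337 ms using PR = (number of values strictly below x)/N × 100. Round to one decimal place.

N = 10.
Strictly below 337: 1. Equal to 337: 1.
PR = 1/10 × 100 = 10.0

10.0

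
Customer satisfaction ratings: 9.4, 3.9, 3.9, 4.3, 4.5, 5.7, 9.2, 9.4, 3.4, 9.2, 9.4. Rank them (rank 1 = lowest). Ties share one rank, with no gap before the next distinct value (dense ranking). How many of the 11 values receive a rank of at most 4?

Sorted (ascending): 3.4, 3.9, 3.9, 4.3, 4.5, 5.7, 9.2, 9.2, 9.4, 9.4, 9.4
The 2 values of 3.9 share dense rank 2.
The 2 values of 9.2 share dense rank 6.
The 3 values of 9.4 share dense rank 7.
Remaining distinct values take the next consecutive integers.
Ranks ≤ 4: {1, 2, 2, 3, 4} → 5 values.

5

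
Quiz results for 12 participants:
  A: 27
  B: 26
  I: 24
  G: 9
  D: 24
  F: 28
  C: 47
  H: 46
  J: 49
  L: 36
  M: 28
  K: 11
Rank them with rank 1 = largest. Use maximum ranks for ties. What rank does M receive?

Sorted (descending): 49, 47, 46, 36, 28, 28, 27, 26, 24, 24, 11, 9
The 2 values of 28 occupy positions 5–6 → each gets rank 6.
The 2 values of 24 occupy positions 9–10 → each gets rank 10.
M has value 28 → rank 6.

6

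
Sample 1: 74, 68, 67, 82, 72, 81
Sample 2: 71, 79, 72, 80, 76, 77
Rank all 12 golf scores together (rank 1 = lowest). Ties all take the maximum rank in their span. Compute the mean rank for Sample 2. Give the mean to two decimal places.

7.00

Sorted (ascending): 67, 68, 71, 72, 72, 74, 76, 77, 79, 80, 81, 82
The 2 values of 72 occupy positions 4–5 → each gets rank 5.
Sample 2 values → pooled ranks: 71→3, 79→9, 72→5, 80→10, 76→7, 77→8
Mean rank = (3 + 9 + 5 + 10 + 7 + 8) / 6 = 7.00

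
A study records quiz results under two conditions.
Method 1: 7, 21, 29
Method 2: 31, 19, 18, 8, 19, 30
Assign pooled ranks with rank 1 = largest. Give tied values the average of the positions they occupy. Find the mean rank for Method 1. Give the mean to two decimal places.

Sorted (descending): 31, 30, 29, 21, 19, 19, 18, 8, 7
The 2 values of 19 occupy positions 5–6 → average rank (5+6)/2 = 5.5.
Method 1 values → pooled ranks: 7→9, 21→4, 29→3
Mean rank = (9 + 4 + 3) / 3 = 5.33

5.33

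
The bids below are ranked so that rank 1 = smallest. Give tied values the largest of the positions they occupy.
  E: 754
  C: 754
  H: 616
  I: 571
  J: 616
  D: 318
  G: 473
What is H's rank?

5

Sorted (ascending): 318, 473, 571, 616, 616, 754, 754
The 2 values of 616 occupy positions 4–5 → each gets rank 5.
The 2 values of 754 occupy positions 6–7 → each gets rank 7.
H has value 616 → rank 5.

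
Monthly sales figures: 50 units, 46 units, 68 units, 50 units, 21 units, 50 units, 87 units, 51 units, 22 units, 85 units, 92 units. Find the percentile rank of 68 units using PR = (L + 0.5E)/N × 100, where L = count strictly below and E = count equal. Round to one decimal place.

N = 11.
Strictly below 68: 7. Equal to 68: 1.
PR = (7 + 0.5·1)/11 × 100 = 68.2

68.2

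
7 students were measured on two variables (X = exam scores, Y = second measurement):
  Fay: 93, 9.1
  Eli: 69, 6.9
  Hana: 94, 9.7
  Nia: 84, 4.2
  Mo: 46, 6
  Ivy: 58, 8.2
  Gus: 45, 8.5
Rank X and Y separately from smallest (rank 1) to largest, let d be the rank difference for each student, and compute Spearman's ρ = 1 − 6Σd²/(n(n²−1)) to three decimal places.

Ranks of variable 1: 6, 4, 7, 5, 2, 3, 1
Ranks of variable 2: 6, 3, 7, 1, 2, 4, 5
d = r₁ − r₂: 0, 1, 0, 4, 0, -1, -4
d²: 0, 1, 0, 16, 0, 1, 16; Σd² = 34
ρ = 1 − 6·34/(7·48) = 1 − 204/336 = 0.393

0.393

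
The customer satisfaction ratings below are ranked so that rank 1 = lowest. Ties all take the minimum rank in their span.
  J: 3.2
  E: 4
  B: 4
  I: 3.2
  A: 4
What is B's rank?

Sorted (ascending): 3.2, 3.2, 4, 4, 4
The 2 values of 3.2 occupy positions 1–2 → each gets rank 1.
The 3 values of 4 occupy positions 3–5 → each gets rank 3.
B has value 4 → rank 3.

3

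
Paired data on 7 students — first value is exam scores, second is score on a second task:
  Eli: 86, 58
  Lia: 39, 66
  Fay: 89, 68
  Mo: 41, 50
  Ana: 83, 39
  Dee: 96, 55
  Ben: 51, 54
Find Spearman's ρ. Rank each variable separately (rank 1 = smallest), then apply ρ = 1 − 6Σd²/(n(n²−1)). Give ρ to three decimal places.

0.214

Ranks of variable 1: 5, 1, 6, 2, 4, 7, 3
Ranks of variable 2: 5, 6, 7, 2, 1, 4, 3
d = r₁ − r₂: 0, -5, -1, 0, 3, 3, 0
d²: 0, 25, 1, 0, 9, 9, 0; Σd² = 44
ρ = 1 − 6·44/(7·48) = 1 − 264/336 = 0.214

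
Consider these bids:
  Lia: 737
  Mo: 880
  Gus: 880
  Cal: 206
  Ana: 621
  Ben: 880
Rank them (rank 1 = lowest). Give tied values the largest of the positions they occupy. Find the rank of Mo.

6

Sorted (ascending): 206, 621, 737, 880, 880, 880
The 3 values of 880 occupy positions 4–6 → each gets rank 6.
Mo has value 880 → rank 6.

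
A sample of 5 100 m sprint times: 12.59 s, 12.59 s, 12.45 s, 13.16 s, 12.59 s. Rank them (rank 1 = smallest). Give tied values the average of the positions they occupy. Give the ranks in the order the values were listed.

Sorted (ascending): 12.45, 12.59, 12.59, 12.59, 13.16
The 3 values of 12.59 occupy positions 2–4 → average rank 3.

3, 3, 1, 5, 3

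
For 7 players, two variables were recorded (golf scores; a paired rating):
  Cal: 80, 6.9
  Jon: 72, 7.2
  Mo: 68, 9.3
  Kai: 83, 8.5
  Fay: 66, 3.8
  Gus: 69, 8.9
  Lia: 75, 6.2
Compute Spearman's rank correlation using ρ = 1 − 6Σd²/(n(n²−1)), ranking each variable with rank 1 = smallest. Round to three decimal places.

Ranks of variable 1: 6, 4, 2, 7, 1, 3, 5
Ranks of variable 2: 3, 4, 7, 5, 1, 6, 2
d = r₁ − r₂: 3, 0, -5, 2, 0, -3, 3
d²: 9, 0, 25, 4, 0, 9, 9; Σd² = 56
ρ = 1 − 6·56/(7·48) = 1 − 336/336 = 0.000

0.000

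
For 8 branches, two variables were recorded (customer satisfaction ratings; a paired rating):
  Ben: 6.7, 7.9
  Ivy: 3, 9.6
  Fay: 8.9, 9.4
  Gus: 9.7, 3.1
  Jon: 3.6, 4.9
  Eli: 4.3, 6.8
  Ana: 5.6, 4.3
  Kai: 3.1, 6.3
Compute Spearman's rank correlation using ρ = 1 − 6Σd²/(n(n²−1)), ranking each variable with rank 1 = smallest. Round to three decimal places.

Ranks of variable 1: 6, 1, 7, 8, 3, 4, 5, 2
Ranks of variable 2: 6, 8, 7, 1, 3, 5, 2, 4
d = r₁ − r₂: 0, -7, 0, 7, 0, -1, 3, -2
d²: 0, 49, 0, 49, 0, 1, 9, 4; Σd² = 112
ρ = 1 − 6·112/(8·63) = 1 − 672/504 = -0.333

-0.333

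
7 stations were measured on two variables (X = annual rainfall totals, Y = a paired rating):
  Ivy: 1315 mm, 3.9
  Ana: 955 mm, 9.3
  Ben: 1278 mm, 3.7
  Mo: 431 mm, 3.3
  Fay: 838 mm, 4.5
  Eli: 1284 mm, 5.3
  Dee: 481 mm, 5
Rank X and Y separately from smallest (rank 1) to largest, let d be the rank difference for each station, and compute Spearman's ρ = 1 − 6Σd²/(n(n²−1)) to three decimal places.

0.214

Ranks of variable 1: 7, 4, 5, 1, 3, 6, 2
Ranks of variable 2: 3, 7, 2, 1, 4, 6, 5
d = r₁ − r₂: 4, -3, 3, 0, -1, 0, -3
d²: 16, 9, 9, 0, 1, 0, 9; Σd² = 44
ρ = 1 − 6·44/(7·48) = 1 − 264/336 = 0.214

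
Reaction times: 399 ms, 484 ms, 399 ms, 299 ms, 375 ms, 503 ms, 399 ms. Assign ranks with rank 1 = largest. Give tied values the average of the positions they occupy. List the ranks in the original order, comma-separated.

Sorted (descending): 503, 484, 399, 399, 399, 375, 299
The 3 values of 399 occupy positions 3–5 → average rank 4.

4, 2, 4, 7, 6, 1, 4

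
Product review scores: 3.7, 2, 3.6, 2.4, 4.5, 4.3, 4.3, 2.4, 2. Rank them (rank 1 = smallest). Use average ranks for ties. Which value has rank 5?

3.6

Sorted (ascending): 2, 2, 2.4, 2.4, 3.6, 3.7, 4.3, 4.3, 4.5
The 2 values of 2 occupy positions 1–2 → average rank (1+2)/2 = 1.5.
The 2 values of 2.4 occupy positions 3–4 → average rank (3+4)/2 = 3.5.
The 2 values of 4.3 occupy positions 7–8 → average rank (7+8)/2 = 7.5.
Rank 5 → value 3.6.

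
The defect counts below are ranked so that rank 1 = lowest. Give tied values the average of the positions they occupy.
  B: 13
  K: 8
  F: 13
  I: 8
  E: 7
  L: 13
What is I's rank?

2.5

Sorted (ascending): 7, 8, 8, 13, 13, 13
The 2 values of 8 occupy positions 2–3 → average rank (2+3)/2 = 2.5.
The 3 values of 13 occupy positions 4–6 → average rank 5.
I has value 8 → rank 2.5.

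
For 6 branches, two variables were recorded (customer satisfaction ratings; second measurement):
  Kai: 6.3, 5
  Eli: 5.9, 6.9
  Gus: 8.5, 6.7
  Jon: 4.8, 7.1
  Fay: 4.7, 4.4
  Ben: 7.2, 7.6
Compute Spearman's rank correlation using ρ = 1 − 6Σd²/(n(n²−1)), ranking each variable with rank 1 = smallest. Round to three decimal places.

0.314

Ranks of variable 1: 4, 3, 6, 2, 1, 5
Ranks of variable 2: 2, 4, 3, 5, 1, 6
d = r₁ − r₂: 2, -1, 3, -3, 0, -1
d²: 4, 1, 9, 9, 0, 1; Σd² = 24
ρ = 1 − 6·24/(6·35) = 1 − 144/210 = 0.314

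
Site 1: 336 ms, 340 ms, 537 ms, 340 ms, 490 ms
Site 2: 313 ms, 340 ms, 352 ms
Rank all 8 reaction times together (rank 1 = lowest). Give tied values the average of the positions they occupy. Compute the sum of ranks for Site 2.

11

Sorted (ascending): 313, 336, 340, 340, 340, 352, 490, 537
The 3 values of 340 occupy positions 3–5 → average rank 4.
Site 2 values → pooled ranks: 313→1, 340→4, 352→6
Rank sum = 1 + 4 + 6 = 11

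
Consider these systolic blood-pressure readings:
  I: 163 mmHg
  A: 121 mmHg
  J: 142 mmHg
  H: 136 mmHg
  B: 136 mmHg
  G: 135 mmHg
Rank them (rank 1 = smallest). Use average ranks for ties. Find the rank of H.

Sorted (ascending): 121, 135, 136, 136, 142, 163
The 2 values of 136 occupy positions 3–4 → average rank (3+4)/2 = 3.5.
H has value 136 mmHg → rank 3.5.

3.5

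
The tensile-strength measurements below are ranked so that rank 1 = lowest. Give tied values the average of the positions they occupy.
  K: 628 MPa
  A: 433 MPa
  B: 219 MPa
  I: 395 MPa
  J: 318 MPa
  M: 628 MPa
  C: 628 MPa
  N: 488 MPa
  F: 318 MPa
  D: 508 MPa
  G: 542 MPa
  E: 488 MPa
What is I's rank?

4

Sorted (ascending): 219, 318, 318, 395, 433, 488, 488, 508, 542, 628, 628, 628
The 2 values of 318 occupy positions 2–3 → average rank (2+3)/2 = 2.5.
The 2 values of 488 occupy positions 6–7 → average rank (6+7)/2 = 6.5.
The 3 values of 628 occupy positions 10–12 → average rank 11.
I has value 395 MPa → rank 4.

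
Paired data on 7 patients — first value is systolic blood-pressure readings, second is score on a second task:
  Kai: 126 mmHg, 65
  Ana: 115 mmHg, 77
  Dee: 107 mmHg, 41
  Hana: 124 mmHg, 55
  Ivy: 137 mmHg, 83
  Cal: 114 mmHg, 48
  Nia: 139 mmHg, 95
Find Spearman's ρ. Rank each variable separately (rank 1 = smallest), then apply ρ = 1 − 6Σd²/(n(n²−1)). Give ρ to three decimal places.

Ranks of variable 1: 5, 3, 1, 4, 6, 2, 7
Ranks of variable 2: 4, 5, 1, 3, 6, 2, 7
d = r₁ − r₂: 1, -2, 0, 1, 0, 0, 0
d²: 1, 4, 0, 1, 0, 0, 0; Σd² = 6
ρ = 1 − 6·6/(7·48) = 1 − 36/336 = 0.893

0.893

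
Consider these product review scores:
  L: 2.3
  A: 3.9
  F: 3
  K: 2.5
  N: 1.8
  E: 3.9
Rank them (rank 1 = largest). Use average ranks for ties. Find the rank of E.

Sorted (descending): 3.9, 3.9, 3, 2.5, 2.3, 1.8
The 2 values of 3.9 occupy positions 1–2 → average rank (1+2)/2 = 1.5.
E has value 3.9 → rank 1.5.

1.5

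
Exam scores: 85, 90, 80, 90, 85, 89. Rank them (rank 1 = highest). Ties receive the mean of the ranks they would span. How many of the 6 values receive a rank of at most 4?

3

Sorted (descending): 90, 90, 89, 85, 85, 80
The 2 values of 90 occupy positions 1–2 → average rank (1+2)/2 = 1.5.
The 2 values of 85 occupy positions 4–5 → average rank (4+5)/2 = 4.5.
Ranks ≤ 4: {1.5, 1.5, 3} → 3 values.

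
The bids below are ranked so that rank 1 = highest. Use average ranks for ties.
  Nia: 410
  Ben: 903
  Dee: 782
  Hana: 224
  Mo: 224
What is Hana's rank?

Sorted (descending): 903, 782, 410, 224, 224
The 2 values of 224 occupy positions 4–5 → average rank (4+5)/2 = 4.5.
Hana has value 224 → rank 4.5.

4.5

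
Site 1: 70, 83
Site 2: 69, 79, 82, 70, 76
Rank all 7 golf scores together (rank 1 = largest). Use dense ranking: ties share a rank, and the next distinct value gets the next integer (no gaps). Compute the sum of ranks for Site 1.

6

Sorted (descending): 83, 82, 79, 76, 70, 70, 69
The 2 values of 70 share dense rank 5.
Remaining distinct values take the next consecutive integers.
Site 1 values → pooled ranks: 70→5, 83→1
Rank sum = 5 + 1 = 6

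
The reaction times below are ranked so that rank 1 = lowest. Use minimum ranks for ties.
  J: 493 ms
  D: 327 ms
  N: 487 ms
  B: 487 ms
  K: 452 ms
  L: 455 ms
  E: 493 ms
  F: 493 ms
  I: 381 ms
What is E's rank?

7

Sorted (ascending): 327, 381, 452, 455, 487, 487, 493, 493, 493
The 2 values of 487 occupy positions 5–6 → each gets rank 5.
The 3 values of 493 occupy positions 7–9 → each gets rank 7.
E has value 493 ms → rank 7.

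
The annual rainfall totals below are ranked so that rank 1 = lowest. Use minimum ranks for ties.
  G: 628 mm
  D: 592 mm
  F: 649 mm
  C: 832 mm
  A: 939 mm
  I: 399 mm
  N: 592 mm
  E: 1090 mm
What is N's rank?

2

Sorted (ascending): 399, 592, 592, 628, 649, 832, 939, 1090
The 2 values of 592 occupy positions 2–3 → each gets rank 2.
N has value 592 mm → rank 2.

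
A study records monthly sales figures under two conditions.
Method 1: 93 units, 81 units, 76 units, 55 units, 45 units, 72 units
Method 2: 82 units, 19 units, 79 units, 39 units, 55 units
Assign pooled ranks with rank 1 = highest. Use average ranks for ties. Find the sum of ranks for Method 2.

34.5

Sorted (descending): 93, 82, 81, 79, 76, 72, 55, 55, 45, 39, 19
The 2 values of 55 occupy positions 7–8 → average rank (7+8)/2 = 7.5.
Method 2 values → pooled ranks: 82→2, 19→11, 79→4, 39→10, 55→7.5
Rank sum = 2 + 11 + 4 + 10 + 7.5 = 34.5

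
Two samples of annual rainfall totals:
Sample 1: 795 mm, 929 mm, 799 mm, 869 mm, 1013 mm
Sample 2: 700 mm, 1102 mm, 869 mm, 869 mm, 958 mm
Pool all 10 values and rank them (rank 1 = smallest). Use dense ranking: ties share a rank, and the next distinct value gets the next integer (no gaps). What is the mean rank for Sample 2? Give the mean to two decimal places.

4.60

Sorted (ascending): 700, 795, 799, 869, 869, 869, 929, 958, 1013, 1102
The 3 values of 869 share dense rank 4.
Remaining distinct values take the next consecutive integers.
Sample 2 values → pooled ranks: 700→1, 1102→8, 869→4, 869→4, 958→6
Mean rank = (1 + 8 + 4 + 4 + 6) / 5 = 4.60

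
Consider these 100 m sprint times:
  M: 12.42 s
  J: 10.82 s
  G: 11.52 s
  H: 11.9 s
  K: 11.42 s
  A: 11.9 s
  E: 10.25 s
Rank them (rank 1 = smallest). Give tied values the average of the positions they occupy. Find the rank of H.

Sorted (ascending): 10.25, 10.82, 11.42, 11.52, 11.9, 11.9, 12.42
The 2 values of 11.9 occupy positions 5–6 → average rank (5+6)/2 = 5.5.
H has value 11.9 s → rank 5.5.

5.5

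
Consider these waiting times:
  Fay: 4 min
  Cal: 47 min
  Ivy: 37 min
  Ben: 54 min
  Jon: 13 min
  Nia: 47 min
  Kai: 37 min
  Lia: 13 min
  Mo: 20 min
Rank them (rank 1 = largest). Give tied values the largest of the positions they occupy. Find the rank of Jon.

8

Sorted (descending): 54, 47, 47, 37, 37, 20, 13, 13, 4
The 2 values of 47 occupy positions 2–3 → each gets rank 3.
The 2 values of 37 occupy positions 4–5 → each gets rank 5.
The 2 values of 13 occupy positions 7–8 → each gets rank 8.
Jon has value 13 min → rank 8.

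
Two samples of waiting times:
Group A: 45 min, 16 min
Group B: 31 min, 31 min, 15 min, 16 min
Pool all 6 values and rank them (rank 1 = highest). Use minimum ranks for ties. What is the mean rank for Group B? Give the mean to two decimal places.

Sorted (descending): 45, 31, 31, 16, 16, 15
The 2 values of 31 occupy positions 2–3 → each gets rank 2.
The 2 values of 16 occupy positions 4–5 → each gets rank 4.
Group B values → pooled ranks: 31→2, 31→2, 15→6, 16→4
Mean rank = (2 + 2 + 6 + 4) / 4 = 3.50

3.50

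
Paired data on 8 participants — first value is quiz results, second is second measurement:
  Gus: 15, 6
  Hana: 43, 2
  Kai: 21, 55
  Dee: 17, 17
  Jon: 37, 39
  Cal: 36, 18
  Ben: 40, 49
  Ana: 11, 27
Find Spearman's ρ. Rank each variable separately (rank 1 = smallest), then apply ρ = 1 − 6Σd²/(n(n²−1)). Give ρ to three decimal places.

0.024

Ranks of variable 1: 2, 8, 4, 3, 6, 5, 7, 1
Ranks of variable 2: 2, 1, 8, 3, 6, 4, 7, 5
d = r₁ − r₂: 0, 7, -4, 0, 0, 1, 0, -4
d²: 0, 49, 16, 0, 0, 1, 0, 16; Σd² = 82
ρ = 1 − 6·82/(8·63) = 1 − 492/504 = 0.024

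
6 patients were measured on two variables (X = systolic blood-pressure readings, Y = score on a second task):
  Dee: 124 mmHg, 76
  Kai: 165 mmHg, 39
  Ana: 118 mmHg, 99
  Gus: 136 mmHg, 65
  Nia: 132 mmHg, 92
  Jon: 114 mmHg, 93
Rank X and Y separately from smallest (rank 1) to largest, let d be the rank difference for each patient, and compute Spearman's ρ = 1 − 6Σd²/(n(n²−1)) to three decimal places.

Ranks of variable 1: 3, 6, 2, 5, 4, 1
Ranks of variable 2: 3, 1, 6, 2, 4, 5
d = r₁ − r₂: 0, 5, -4, 3, 0, -4
d²: 0, 25, 16, 9, 0, 16; Σd² = 66
ρ = 1 − 6·66/(6·35) = 1 − 396/210 = -0.886

-0.886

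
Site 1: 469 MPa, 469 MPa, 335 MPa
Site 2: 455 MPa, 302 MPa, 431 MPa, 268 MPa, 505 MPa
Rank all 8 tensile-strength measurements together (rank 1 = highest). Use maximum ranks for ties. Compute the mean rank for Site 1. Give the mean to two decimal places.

Sorted (descending): 505, 469, 469, 455, 431, 335, 302, 268
The 2 values of 469 occupy positions 2–3 → each gets rank 3.
Site 1 values → pooled ranks: 469→3, 469→3, 335→6
Mean rank = (3 + 3 + 6) / 3 = 4.00

4.00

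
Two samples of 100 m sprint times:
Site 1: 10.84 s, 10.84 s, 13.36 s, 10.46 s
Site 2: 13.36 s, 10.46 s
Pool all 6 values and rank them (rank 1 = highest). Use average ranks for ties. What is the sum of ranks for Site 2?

7

Sorted (descending): 13.36, 13.36, 10.84, 10.84, 10.46, 10.46
The 2 values of 13.36 occupy positions 1–2 → average rank (1+2)/2 = 1.5.
The 2 values of 10.84 occupy positions 3–4 → average rank (3+4)/2 = 3.5.
The 2 values of 10.46 occupy positions 5–6 → average rank (5+6)/2 = 5.5.
Site 2 values → pooled ranks: 13.36→1.5, 10.46→5.5
Rank sum = 1.5 + 5.5 = 7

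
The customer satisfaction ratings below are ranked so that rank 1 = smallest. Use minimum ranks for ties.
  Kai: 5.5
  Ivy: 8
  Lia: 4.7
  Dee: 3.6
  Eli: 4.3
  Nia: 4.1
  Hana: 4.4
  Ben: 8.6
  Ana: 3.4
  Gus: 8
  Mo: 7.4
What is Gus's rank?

9

Sorted (ascending): 3.4, 3.6, 4.1, 4.3, 4.4, 4.7, 5.5, 7.4, 8, 8, 8.6
The 2 values of 8 occupy positions 9–10 → each gets rank 9.
Gus has value 8 → rank 9.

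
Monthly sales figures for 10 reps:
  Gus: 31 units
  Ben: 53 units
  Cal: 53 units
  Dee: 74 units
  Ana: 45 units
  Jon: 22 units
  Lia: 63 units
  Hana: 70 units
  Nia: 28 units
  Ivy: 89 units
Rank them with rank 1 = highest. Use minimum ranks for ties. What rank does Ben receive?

5

Sorted (descending): 89, 74, 70, 63, 53, 53, 45, 31, 28, 22
The 2 values of 53 occupy positions 5–6 → each gets rank 5.
Ben has value 53 units → rank 5.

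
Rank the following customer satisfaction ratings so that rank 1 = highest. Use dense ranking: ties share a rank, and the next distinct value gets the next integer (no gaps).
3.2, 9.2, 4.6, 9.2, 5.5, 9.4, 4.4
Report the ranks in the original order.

6, 2, 4, 2, 3, 1, 5

Sorted (descending): 9.4, 9.2, 9.2, 5.5, 4.6, 4.4, 3.2
The 2 values of 9.2 share dense rank 2.
Remaining distinct values take the next consecutive integers.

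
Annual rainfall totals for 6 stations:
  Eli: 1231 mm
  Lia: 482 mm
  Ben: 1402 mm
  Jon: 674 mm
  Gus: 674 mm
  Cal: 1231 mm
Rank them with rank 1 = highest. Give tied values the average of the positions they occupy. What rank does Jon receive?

4.5

Sorted (descending): 1402, 1231, 1231, 674, 674, 482
The 2 values of 1231 occupy positions 2–3 → average rank (2+3)/2 = 2.5.
The 2 values of 674 occupy positions 4–5 → average rank (4+5)/2 = 4.5.
Jon has value 674 mm → rank 4.5.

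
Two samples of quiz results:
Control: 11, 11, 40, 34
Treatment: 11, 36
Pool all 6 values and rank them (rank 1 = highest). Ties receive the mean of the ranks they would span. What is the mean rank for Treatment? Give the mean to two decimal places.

3.50

Sorted (descending): 40, 36, 34, 11, 11, 11
The 3 values of 11 occupy positions 4–6 → average rank 5.
Treatment values → pooled ranks: 11→5, 36→2
Mean rank = (5 + 2) / 2 = 3.50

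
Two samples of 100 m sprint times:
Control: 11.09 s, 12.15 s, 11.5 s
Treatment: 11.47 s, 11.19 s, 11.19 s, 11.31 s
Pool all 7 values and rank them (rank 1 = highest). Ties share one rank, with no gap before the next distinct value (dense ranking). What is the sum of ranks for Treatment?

Sorted (descending): 12.15, 11.5, 11.47, 11.31, 11.19, 11.19, 11.09
The 2 values of 11.19 share dense rank 5.
Remaining distinct values take the next consecutive integers.
Treatment values → pooled ranks: 11.47→3, 11.19→5, 11.19→5, 11.31→4
Rank sum = 3 + 5 + 5 + 4 = 17

17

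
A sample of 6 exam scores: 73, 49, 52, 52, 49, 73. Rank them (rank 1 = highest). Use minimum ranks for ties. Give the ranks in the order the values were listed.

1, 5, 3, 3, 5, 1

Sorted (descending): 73, 73, 52, 52, 49, 49
The 2 values of 73 occupy positions 1–2 → each gets rank 1.
The 2 values of 52 occupy positions 3–4 → each gets rank 3.
The 2 values of 49 occupy positions 5–6 → each gets rank 5.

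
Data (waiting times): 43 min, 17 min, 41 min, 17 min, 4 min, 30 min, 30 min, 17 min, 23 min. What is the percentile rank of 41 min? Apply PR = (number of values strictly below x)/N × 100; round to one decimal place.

N = 9.
Strictly below 41: 7. Equal to 41: 1.
PR = 7/9 × 100 = 77.8

77.8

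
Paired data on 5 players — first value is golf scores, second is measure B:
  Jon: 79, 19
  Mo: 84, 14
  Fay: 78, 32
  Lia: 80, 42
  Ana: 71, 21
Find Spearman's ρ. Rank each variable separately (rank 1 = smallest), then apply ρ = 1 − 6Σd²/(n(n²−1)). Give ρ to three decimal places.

Ranks of variable 1: 3, 5, 2, 4, 1
Ranks of variable 2: 2, 1, 4, 5, 3
d = r₁ − r₂: 1, 4, -2, -1, -2
d²: 1, 16, 4, 1, 4; Σd² = 26
ρ = 1 − 6·26/(5·24) = 1 − 156/120 = -0.300

-0.300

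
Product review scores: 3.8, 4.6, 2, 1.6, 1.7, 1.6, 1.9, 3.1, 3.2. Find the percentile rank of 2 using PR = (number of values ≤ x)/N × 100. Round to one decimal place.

55.6

N = 9.
Strictly below 2: 4. Equal to 2: 1.
PR = 5/9 × 100 = 55.6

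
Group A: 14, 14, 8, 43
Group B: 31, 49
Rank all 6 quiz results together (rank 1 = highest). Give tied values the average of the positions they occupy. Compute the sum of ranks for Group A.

17

Sorted (descending): 49, 43, 31, 14, 14, 8
The 2 values of 14 occupy positions 4–5 → average rank (4+5)/2 = 4.5.
Group A values → pooled ranks: 14→4.5, 14→4.5, 8→6, 43→2
Rank sum = 4.5 + 4.5 + 6 + 2 = 17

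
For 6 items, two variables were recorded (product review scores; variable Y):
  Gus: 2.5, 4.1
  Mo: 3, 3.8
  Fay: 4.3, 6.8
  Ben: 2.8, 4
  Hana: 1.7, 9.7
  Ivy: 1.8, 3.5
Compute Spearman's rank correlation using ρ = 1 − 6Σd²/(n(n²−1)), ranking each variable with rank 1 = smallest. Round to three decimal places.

-0.086

Ranks of variable 1: 3, 5, 6, 4, 1, 2
Ranks of variable 2: 4, 2, 5, 3, 6, 1
d = r₁ − r₂: -1, 3, 1, 1, -5, 1
d²: 1, 9, 1, 1, 25, 1; Σd² = 38
ρ = 1 − 6·38/(6·35) = 1 − 228/210 = -0.086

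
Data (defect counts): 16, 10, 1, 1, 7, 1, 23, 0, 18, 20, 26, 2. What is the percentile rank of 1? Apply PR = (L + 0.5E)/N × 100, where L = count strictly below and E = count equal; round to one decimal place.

20.8

N = 12.
Strictly below 1: 1. Equal to 1: 3.
PR = (1 + 0.5·3)/12 × 100 = 20.8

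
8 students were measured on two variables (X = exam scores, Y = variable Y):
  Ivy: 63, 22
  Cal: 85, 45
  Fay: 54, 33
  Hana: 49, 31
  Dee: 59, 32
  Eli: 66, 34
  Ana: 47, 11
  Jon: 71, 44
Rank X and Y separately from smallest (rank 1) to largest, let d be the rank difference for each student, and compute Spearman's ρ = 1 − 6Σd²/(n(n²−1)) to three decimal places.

0.833

Ranks of variable 1: 5, 8, 3, 2, 4, 6, 1, 7
Ranks of variable 2: 2, 8, 5, 3, 4, 6, 1, 7
d = r₁ − r₂: 3, 0, -2, -1, 0, 0, 0, 0
d²: 9, 0, 4, 1, 0, 0, 0, 0; Σd² = 14
ρ = 1 − 6·14/(8·63) = 1 − 84/504 = 0.833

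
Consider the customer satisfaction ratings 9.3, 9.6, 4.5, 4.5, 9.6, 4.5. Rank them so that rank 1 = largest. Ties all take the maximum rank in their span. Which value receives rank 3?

9.3

Sorted (descending): 9.6, 9.6, 9.3, 4.5, 4.5, 4.5
The 2 values of 9.6 occupy positions 1–2 → each gets rank 2.
The 3 values of 4.5 occupy positions 4–6 → each gets rank 6.
Rank 3 → value 9.3.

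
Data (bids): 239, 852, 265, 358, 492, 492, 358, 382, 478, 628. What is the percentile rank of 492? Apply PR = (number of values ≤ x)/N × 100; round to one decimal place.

N = 10.
Strictly below 492: 6. Equal to 492: 2.
PR = 8/10 × 100 = 80.0

80.0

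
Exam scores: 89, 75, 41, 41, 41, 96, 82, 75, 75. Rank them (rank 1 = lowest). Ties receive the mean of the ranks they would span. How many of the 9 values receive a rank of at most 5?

6

Sorted (ascending): 41, 41, 41, 75, 75, 75, 82, 89, 96
The 3 values of 41 occupy positions 1–3 → average rank 2.
The 3 values of 75 occupy positions 4–6 → average rank 5.
Ranks ≤ 5: {2, 2, 2, 5, 5, 5} → 6 values.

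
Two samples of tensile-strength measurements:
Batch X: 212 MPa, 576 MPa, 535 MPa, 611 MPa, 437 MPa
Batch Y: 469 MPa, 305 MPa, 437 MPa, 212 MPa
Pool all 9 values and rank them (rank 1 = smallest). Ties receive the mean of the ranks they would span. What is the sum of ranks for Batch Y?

Sorted (ascending): 212, 212, 305, 437, 437, 469, 535, 576, 611
The 2 values of 212 occupy positions 1–2 → average rank (1+2)/2 = 1.5.
The 2 values of 437 occupy positions 4–5 → average rank (4+5)/2 = 4.5.
Batch Y values → pooled ranks: 469→6, 305→3, 437→4.5, 212→1.5
Rank sum = 6 + 3 + 4.5 + 1.5 = 15

15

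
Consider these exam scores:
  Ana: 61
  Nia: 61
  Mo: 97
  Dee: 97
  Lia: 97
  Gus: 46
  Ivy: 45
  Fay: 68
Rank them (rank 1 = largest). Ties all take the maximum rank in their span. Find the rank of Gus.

7

Sorted (descending): 97, 97, 97, 68, 61, 61, 46, 45
The 3 values of 97 occupy positions 1–3 → each gets rank 3.
The 2 values of 61 occupy positions 5–6 → each gets rank 6.
Gus has value 46 → rank 7.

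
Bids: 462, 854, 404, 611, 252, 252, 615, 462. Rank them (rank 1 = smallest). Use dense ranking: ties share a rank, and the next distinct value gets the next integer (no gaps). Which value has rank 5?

615

Sorted (ascending): 252, 252, 404, 462, 462, 611, 615, 854
The 2 values of 252 share dense rank 1.
The 2 values of 462 share dense rank 3.
Remaining distinct values take the next consecutive integers.
Rank 5 → value 615.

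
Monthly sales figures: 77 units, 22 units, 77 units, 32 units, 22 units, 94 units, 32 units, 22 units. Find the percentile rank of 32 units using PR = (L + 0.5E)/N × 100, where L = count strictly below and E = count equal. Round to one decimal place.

N = 8.
Strictly below 32: 3. Equal to 32: 2.
PR = (3 + 0.5·2)/8 × 100 = 50.0

50.0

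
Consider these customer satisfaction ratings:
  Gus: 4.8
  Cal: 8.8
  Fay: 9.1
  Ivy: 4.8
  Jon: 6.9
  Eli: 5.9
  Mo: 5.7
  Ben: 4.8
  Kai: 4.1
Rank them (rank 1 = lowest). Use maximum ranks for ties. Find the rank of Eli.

Sorted (ascending): 4.1, 4.8, 4.8, 4.8, 5.7, 5.9, 6.9, 8.8, 9.1
The 3 values of 4.8 occupy positions 2–4 → each gets rank 4.
Eli has value 5.9 → rank 6.

6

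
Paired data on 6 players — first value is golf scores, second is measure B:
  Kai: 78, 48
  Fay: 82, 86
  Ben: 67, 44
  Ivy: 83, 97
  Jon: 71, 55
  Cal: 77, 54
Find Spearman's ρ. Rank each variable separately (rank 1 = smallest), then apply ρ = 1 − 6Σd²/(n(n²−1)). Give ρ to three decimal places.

Ranks of variable 1: 4, 5, 1, 6, 2, 3
Ranks of variable 2: 2, 5, 1, 6, 4, 3
d = r₁ − r₂: 2, 0, 0, 0, -2, 0
d²: 4, 0, 0, 0, 4, 0; Σd² = 8
ρ = 1 − 6·8/(6·35) = 1 − 48/210 = 0.771

0.771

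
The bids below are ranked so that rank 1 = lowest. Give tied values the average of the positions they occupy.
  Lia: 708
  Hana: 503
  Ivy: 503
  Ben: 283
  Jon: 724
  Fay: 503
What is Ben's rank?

1

Sorted (ascending): 283, 503, 503, 503, 708, 724
The 3 values of 503 occupy positions 2–4 → average rank 3.
Ben has value 283 → rank 1.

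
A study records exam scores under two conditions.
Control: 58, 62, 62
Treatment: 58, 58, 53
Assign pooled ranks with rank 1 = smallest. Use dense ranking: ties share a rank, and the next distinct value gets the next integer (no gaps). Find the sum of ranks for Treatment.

5

Sorted (ascending): 53, 58, 58, 58, 62, 62
The 3 values of 58 share dense rank 2.
The 2 values of 62 share dense rank 3.
Remaining distinct values take the next consecutive integers.
Treatment values → pooled ranks: 58→2, 58→2, 53→1
Rank sum = 2 + 2 + 1 = 5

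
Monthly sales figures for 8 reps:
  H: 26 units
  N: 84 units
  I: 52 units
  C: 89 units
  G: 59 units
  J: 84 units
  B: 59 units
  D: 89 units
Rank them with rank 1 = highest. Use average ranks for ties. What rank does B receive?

5.5

Sorted (descending): 89, 89, 84, 84, 59, 59, 52, 26
The 2 values of 89 occupy positions 1–2 → average rank (1+2)/2 = 1.5.
The 2 values of 84 occupy positions 3–4 → average rank (3+4)/2 = 3.5.
The 2 values of 59 occupy positions 5–6 → average rank (5+6)/2 = 5.5.
B has value 59 units → rank 5.5.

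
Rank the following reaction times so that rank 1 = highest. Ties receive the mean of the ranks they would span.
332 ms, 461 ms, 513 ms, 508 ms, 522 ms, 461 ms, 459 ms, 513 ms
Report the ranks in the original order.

Sorted (descending): 522, 513, 513, 508, 461, 461, 459, 332
The 2 values of 513 occupy positions 2–3 → average rank (2+3)/2 = 2.5.
The 2 values of 461 occupy positions 5–6 → average rank (5+6)/2 = 5.5.

8, 5.5, 2.5, 4, 1, 5.5, 7, 2.5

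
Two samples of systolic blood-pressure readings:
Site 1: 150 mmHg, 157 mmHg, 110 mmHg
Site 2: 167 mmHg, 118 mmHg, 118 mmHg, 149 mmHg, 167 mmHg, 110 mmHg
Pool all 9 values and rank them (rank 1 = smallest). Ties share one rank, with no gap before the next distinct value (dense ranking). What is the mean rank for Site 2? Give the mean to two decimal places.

Sorted (ascending): 110, 110, 118, 118, 149, 150, 157, 167, 167
The 2 values of 110 share dense rank 1.
The 2 values of 118 share dense rank 2.
The 2 values of 167 share dense rank 6.
Remaining distinct values take the next consecutive integers.
Site 2 values → pooled ranks: 167→6, 118→2, 118→2, 149→3, 167→6, 110→1
Mean rank = (6 + 2 + 2 + 3 + 6 + 1) / 6 = 3.33

3.33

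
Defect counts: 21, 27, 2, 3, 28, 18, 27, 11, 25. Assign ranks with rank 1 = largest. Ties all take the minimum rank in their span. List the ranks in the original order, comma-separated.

Sorted (descending): 28, 27, 27, 25, 21, 18, 11, 3, 2
The 2 values of 27 occupy positions 2–3 → each gets rank 2.

5, 2, 9, 8, 1, 6, 2, 7, 4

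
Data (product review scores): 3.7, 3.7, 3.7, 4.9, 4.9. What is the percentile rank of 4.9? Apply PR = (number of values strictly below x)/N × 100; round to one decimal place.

60.0

N = 5.
Strictly below 4.9: 3. Equal to 4.9: 2.
PR = 3/5 × 100 = 60.0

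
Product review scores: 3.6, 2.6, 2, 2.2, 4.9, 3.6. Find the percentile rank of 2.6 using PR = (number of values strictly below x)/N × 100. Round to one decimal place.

33.3

N = 6.
Strictly below 2.6: 2. Equal to 2.6: 1.
PR = 2/6 × 100 = 33.3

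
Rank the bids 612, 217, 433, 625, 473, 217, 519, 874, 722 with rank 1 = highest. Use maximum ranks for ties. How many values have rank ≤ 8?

7

Sorted (descending): 874, 722, 625, 612, 519, 473, 433, 217, 217
The 2 values of 217 occupy positions 8–9 → each gets rank 9.
Ranks ≤ 8: {1, 2, 3, 4, 5, 6, 7} → 7 values.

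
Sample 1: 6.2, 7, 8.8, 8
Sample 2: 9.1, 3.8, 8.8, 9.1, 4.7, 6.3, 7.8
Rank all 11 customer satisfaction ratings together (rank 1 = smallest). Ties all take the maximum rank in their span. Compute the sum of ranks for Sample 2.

Sorted (ascending): 3.8, 4.7, 6.2, 6.3, 7, 7.8, 8, 8.8, 8.8, 9.1, 9.1
The 2 values of 8.8 occupy positions 8–9 → each gets rank 9.
The 2 values of 9.1 occupy positions 10–11 → each gets rank 11.
Sample 2 values → pooled ranks: 9.1→11, 3.8→1, 8.8→9, 9.1→11, 4.7→2, 6.3→4, 7.8→6
Rank sum = 11 + 1 + 9 + 11 + 2 + 4 + 6 = 44

44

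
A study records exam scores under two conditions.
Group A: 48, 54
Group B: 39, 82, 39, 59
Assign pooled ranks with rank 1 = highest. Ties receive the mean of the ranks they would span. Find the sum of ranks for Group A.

Sorted (descending): 82, 59, 54, 48, 39, 39
The 2 values of 39 occupy positions 5–6 → average rank (5+6)/2 = 5.5.
Group A values → pooled ranks: 48→4, 54→3
Rank sum = 4 + 3 = 7

7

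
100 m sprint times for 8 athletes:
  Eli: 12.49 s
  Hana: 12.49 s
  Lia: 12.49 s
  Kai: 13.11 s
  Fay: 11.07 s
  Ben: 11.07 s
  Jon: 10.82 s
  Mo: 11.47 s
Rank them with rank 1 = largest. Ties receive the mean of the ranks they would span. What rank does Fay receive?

6.5

Sorted (descending): 13.11, 12.49, 12.49, 12.49, 11.47, 11.07, 11.07, 10.82
The 3 values of 12.49 occupy positions 2–4 → average rank 3.
The 2 values of 11.07 occupy positions 6–7 → average rank (6+7)/2 = 6.5.
Fay has value 11.07 s → rank 6.5.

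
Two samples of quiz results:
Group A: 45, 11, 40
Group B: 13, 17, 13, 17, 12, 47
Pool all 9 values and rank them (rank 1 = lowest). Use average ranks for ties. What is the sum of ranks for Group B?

29

Sorted (ascending): 11, 12, 13, 13, 17, 17, 40, 45, 47
The 2 values of 13 occupy positions 3–4 → average rank (3+4)/2 = 3.5.
The 2 values of 17 occupy positions 5–6 → average rank (5+6)/2 = 5.5.
Group B values → pooled ranks: 13→3.5, 17→5.5, 13→3.5, 17→5.5, 12→2, 47→9
Rank sum = 3.5 + 5.5 + 3.5 + 5.5 + 2 + 9 = 29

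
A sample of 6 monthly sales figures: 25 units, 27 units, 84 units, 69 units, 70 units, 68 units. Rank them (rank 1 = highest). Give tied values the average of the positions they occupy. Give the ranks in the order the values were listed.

6, 5, 1, 3, 2, 4

Sorted (descending): 84, 70, 69, 68, 27, 25
No ties — each value takes its position as its rank.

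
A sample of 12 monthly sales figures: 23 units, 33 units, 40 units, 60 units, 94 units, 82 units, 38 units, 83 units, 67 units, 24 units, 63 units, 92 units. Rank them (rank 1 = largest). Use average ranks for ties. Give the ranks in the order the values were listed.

Sorted (descending): 94, 92, 83, 82, 67, 63, 60, 40, 38, 33, 24, 23
No ties — each value takes its position as its rank.

12, 10, 8, 7, 1, 4, 9, 3, 5, 11, 6, 2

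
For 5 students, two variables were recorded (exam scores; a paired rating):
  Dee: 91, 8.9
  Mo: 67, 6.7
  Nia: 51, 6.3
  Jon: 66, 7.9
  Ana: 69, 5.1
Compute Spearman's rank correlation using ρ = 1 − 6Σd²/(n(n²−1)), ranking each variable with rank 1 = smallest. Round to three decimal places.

0.300

Ranks of variable 1: 5, 3, 1, 2, 4
Ranks of variable 2: 5, 3, 2, 4, 1
d = r₁ − r₂: 0, 0, -1, -2, 3
d²: 0, 0, 1, 4, 9; Σd² = 14
ρ = 1 − 6·14/(5·24) = 1 − 84/120 = 0.300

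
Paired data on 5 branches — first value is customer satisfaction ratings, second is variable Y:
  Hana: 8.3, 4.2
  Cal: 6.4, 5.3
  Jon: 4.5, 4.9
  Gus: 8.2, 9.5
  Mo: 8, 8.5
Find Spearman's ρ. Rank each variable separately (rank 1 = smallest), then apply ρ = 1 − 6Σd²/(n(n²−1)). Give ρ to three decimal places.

Ranks of variable 1: 5, 2, 1, 4, 3
Ranks of variable 2: 1, 3, 2, 5, 4
d = r₁ − r₂: 4, -1, -1, -1, -1
d²: 16, 1, 1, 1, 1; Σd² = 20
ρ = 1 − 6·20/(5·24) = 1 − 120/120 = 0.000

0.000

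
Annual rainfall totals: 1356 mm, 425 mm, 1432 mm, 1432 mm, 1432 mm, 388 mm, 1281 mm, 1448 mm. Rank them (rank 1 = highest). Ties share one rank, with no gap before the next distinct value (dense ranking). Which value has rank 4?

Sorted (descending): 1448, 1432, 1432, 1432, 1356, 1281, 425, 388
The 3 values of 1432 share dense rank 2.
Remaining distinct values take the next consecutive integers.
Rank 4 → value 1281.

1281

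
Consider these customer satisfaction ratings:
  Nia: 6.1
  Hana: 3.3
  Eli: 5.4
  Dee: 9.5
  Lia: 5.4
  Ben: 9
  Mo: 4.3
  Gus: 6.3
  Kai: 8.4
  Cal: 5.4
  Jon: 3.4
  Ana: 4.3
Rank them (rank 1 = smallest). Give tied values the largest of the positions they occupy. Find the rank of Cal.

Sorted (ascending): 3.3, 3.4, 4.3, 4.3, 5.4, 5.4, 5.4, 6.1, 6.3, 8.4, 9, 9.5
The 2 values of 4.3 occupy positions 3–4 → each gets rank 4.
The 3 values of 5.4 occupy positions 5–7 → each gets rank 7.
Cal has value 5.4 → rank 7.

7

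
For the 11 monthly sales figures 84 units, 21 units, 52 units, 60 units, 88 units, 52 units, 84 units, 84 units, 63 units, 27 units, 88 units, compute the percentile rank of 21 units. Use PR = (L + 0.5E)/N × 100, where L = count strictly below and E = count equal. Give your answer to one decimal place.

4.5

N = 11.
Strictly below 21: 0. Equal to 21: 1.
PR = (0 + 0.5·1)/11 × 100 = 4.5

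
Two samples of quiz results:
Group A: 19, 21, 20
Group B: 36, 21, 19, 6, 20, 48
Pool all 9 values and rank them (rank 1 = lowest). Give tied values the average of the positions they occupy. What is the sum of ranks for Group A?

Sorted (ascending): 6, 19, 19, 20, 20, 21, 21, 36, 48
The 2 values of 19 occupy positions 2–3 → average rank (2+3)/2 = 2.5.
The 2 values of 20 occupy positions 4–5 → average rank (4+5)/2 = 4.5.
The 2 values of 21 occupy positions 6–7 → average rank (6+7)/2 = 6.5.
Group A values → pooled ranks: 19→2.5, 21→6.5, 20→4.5
Rank sum = 2.5 + 6.5 + 4.5 = 13.5

13.5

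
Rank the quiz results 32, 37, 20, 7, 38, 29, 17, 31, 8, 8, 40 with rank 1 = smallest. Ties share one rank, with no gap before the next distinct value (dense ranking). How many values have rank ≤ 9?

10

Sorted (ascending): 7, 8, 8, 17, 20, 29, 31, 32, 37, 38, 40
The 2 values of 8 share dense rank 2.
Remaining distinct values take the next consecutive integers.
Ranks ≤ 9: {1, 2, 2, 3, 4, 5, 6, 7, 8, 9} → 10 values.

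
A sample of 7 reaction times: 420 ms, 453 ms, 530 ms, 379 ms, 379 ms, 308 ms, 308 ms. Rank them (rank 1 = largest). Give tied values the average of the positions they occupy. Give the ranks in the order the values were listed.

3, 2, 1, 4.5, 4.5, 6.5, 6.5

Sorted (descending): 530, 453, 420, 379, 379, 308, 308
The 2 values of 379 occupy positions 4–5 → average rank (4+5)/2 = 4.5.
The 2 values of 308 occupy positions 6–7 → average rank (6+7)/2 = 6.5.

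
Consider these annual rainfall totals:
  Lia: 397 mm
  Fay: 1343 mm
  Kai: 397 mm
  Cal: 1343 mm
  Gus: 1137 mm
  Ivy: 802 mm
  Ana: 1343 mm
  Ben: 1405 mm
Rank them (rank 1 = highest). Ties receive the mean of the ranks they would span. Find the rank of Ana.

3

Sorted (descending): 1405, 1343, 1343, 1343, 1137, 802, 397, 397
The 3 values of 1343 occupy positions 2–4 → average rank 3.
The 2 values of 397 occupy positions 7–8 → average rank (7+8)/2 = 7.5.
Ana has value 1343 mm → rank 3.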